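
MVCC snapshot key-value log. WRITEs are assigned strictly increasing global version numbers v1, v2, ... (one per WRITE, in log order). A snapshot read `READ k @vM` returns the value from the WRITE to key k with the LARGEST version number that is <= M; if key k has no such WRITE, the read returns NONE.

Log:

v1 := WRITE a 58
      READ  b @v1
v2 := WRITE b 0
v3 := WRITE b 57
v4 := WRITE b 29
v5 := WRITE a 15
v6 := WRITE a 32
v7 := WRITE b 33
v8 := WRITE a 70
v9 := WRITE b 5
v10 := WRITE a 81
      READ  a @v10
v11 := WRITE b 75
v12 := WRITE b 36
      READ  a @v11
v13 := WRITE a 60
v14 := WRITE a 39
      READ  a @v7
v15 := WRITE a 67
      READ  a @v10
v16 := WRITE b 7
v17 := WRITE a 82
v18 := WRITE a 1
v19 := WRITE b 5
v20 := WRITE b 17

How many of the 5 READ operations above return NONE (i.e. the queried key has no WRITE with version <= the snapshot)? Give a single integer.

v1: WRITE a=58  (a history now [(1, 58)])
READ b @v1: history=[] -> no version <= 1 -> NONE
v2: WRITE b=0  (b history now [(2, 0)])
v3: WRITE b=57  (b history now [(2, 0), (3, 57)])
v4: WRITE b=29  (b history now [(2, 0), (3, 57), (4, 29)])
v5: WRITE a=15  (a history now [(1, 58), (5, 15)])
v6: WRITE a=32  (a history now [(1, 58), (5, 15), (6, 32)])
v7: WRITE b=33  (b history now [(2, 0), (3, 57), (4, 29), (7, 33)])
v8: WRITE a=70  (a history now [(1, 58), (5, 15), (6, 32), (8, 70)])
v9: WRITE b=5  (b history now [(2, 0), (3, 57), (4, 29), (7, 33), (9, 5)])
v10: WRITE a=81  (a history now [(1, 58), (5, 15), (6, 32), (8, 70), (10, 81)])
READ a @v10: history=[(1, 58), (5, 15), (6, 32), (8, 70), (10, 81)] -> pick v10 -> 81
v11: WRITE b=75  (b history now [(2, 0), (3, 57), (4, 29), (7, 33), (9, 5), (11, 75)])
v12: WRITE b=36  (b history now [(2, 0), (3, 57), (4, 29), (7, 33), (9, 5), (11, 75), (12, 36)])
READ a @v11: history=[(1, 58), (5, 15), (6, 32), (8, 70), (10, 81)] -> pick v10 -> 81
v13: WRITE a=60  (a history now [(1, 58), (5, 15), (6, 32), (8, 70), (10, 81), (13, 60)])
v14: WRITE a=39  (a history now [(1, 58), (5, 15), (6, 32), (8, 70), (10, 81), (13, 60), (14, 39)])
READ a @v7: history=[(1, 58), (5, 15), (6, 32), (8, 70), (10, 81), (13, 60), (14, 39)] -> pick v6 -> 32
v15: WRITE a=67  (a history now [(1, 58), (5, 15), (6, 32), (8, 70), (10, 81), (13, 60), (14, 39), (15, 67)])
READ a @v10: history=[(1, 58), (5, 15), (6, 32), (8, 70), (10, 81), (13, 60), (14, 39), (15, 67)] -> pick v10 -> 81
v16: WRITE b=7  (b history now [(2, 0), (3, 57), (4, 29), (7, 33), (9, 5), (11, 75), (12, 36), (16, 7)])
v17: WRITE a=82  (a history now [(1, 58), (5, 15), (6, 32), (8, 70), (10, 81), (13, 60), (14, 39), (15, 67), (17, 82)])
v18: WRITE a=1  (a history now [(1, 58), (5, 15), (6, 32), (8, 70), (10, 81), (13, 60), (14, 39), (15, 67), (17, 82), (18, 1)])
v19: WRITE b=5  (b history now [(2, 0), (3, 57), (4, 29), (7, 33), (9, 5), (11, 75), (12, 36), (16, 7), (19, 5)])
v20: WRITE b=17  (b history now [(2, 0), (3, 57), (4, 29), (7, 33), (9, 5), (11, 75), (12, 36), (16, 7), (19, 5), (20, 17)])
Read results in order: ['NONE', '81', '81', '32', '81']
NONE count = 1

Answer: 1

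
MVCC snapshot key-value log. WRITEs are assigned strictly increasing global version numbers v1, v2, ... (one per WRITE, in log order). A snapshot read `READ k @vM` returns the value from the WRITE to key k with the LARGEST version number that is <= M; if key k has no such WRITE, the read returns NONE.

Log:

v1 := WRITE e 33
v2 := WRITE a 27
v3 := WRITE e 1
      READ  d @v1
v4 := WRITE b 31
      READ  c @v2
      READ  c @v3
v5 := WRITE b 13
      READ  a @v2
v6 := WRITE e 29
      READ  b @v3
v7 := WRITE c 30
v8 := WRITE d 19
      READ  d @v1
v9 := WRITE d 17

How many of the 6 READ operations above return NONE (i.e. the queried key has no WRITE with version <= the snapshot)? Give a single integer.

Answer: 5

Derivation:
v1: WRITE e=33  (e history now [(1, 33)])
v2: WRITE a=27  (a history now [(2, 27)])
v3: WRITE e=1  (e history now [(1, 33), (3, 1)])
READ d @v1: history=[] -> no version <= 1 -> NONE
v4: WRITE b=31  (b history now [(4, 31)])
READ c @v2: history=[] -> no version <= 2 -> NONE
READ c @v3: history=[] -> no version <= 3 -> NONE
v5: WRITE b=13  (b history now [(4, 31), (5, 13)])
READ a @v2: history=[(2, 27)] -> pick v2 -> 27
v6: WRITE e=29  (e history now [(1, 33), (3, 1), (6, 29)])
READ b @v3: history=[(4, 31), (5, 13)] -> no version <= 3 -> NONE
v7: WRITE c=30  (c history now [(7, 30)])
v8: WRITE d=19  (d history now [(8, 19)])
READ d @v1: history=[(8, 19)] -> no version <= 1 -> NONE
v9: WRITE d=17  (d history now [(8, 19), (9, 17)])
Read results in order: ['NONE', 'NONE', 'NONE', '27', 'NONE', 'NONE']
NONE count = 5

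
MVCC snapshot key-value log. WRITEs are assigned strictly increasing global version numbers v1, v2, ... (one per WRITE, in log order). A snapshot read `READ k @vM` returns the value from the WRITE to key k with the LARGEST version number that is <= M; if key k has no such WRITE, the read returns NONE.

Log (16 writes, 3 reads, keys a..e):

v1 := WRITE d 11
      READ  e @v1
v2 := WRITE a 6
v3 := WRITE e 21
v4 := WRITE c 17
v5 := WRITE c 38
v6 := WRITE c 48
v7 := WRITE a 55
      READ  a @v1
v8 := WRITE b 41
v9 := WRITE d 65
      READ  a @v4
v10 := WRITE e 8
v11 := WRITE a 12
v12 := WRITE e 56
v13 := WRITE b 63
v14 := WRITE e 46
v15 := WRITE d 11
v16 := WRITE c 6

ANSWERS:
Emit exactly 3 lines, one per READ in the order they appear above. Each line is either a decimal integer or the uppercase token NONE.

v1: WRITE d=11  (d history now [(1, 11)])
READ e @v1: history=[] -> no version <= 1 -> NONE
v2: WRITE a=6  (a history now [(2, 6)])
v3: WRITE e=21  (e history now [(3, 21)])
v4: WRITE c=17  (c history now [(4, 17)])
v5: WRITE c=38  (c history now [(4, 17), (5, 38)])
v6: WRITE c=48  (c history now [(4, 17), (5, 38), (6, 48)])
v7: WRITE a=55  (a history now [(2, 6), (7, 55)])
READ a @v1: history=[(2, 6), (7, 55)] -> no version <= 1 -> NONE
v8: WRITE b=41  (b history now [(8, 41)])
v9: WRITE d=65  (d history now [(1, 11), (9, 65)])
READ a @v4: history=[(2, 6), (7, 55)] -> pick v2 -> 6
v10: WRITE e=8  (e history now [(3, 21), (10, 8)])
v11: WRITE a=12  (a history now [(2, 6), (7, 55), (11, 12)])
v12: WRITE e=56  (e history now [(3, 21), (10, 8), (12, 56)])
v13: WRITE b=63  (b history now [(8, 41), (13, 63)])
v14: WRITE e=46  (e history now [(3, 21), (10, 8), (12, 56), (14, 46)])
v15: WRITE d=11  (d history now [(1, 11), (9, 65), (15, 11)])
v16: WRITE c=6  (c history now [(4, 17), (5, 38), (6, 48), (16, 6)])

Answer: NONE
NONE
6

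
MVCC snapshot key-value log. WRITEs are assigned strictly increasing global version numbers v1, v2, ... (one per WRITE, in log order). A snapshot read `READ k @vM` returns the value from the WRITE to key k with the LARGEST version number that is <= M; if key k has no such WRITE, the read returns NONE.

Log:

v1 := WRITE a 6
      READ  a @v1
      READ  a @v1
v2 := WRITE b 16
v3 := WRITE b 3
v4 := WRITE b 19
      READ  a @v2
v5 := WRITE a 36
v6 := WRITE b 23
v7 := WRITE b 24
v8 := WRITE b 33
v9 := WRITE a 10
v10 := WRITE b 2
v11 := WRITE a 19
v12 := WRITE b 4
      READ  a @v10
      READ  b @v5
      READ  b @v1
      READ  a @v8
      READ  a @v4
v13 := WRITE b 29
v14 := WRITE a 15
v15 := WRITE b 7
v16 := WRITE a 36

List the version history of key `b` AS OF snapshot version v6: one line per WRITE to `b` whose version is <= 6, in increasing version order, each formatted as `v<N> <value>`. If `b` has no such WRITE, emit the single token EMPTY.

Answer: v2 16
v3 3
v4 19
v6 23

Derivation:
Scan writes for key=b with version <= 6:
  v1 WRITE a 6 -> skip
  v2 WRITE b 16 -> keep
  v3 WRITE b 3 -> keep
  v4 WRITE b 19 -> keep
  v5 WRITE a 36 -> skip
  v6 WRITE b 23 -> keep
  v7 WRITE b 24 -> drop (> snap)
  v8 WRITE b 33 -> drop (> snap)
  v9 WRITE a 10 -> skip
  v10 WRITE b 2 -> drop (> snap)
  v11 WRITE a 19 -> skip
  v12 WRITE b 4 -> drop (> snap)
  v13 WRITE b 29 -> drop (> snap)
  v14 WRITE a 15 -> skip
  v15 WRITE b 7 -> drop (> snap)
  v16 WRITE a 36 -> skip
Collected: [(2, 16), (3, 3), (4, 19), (6, 23)]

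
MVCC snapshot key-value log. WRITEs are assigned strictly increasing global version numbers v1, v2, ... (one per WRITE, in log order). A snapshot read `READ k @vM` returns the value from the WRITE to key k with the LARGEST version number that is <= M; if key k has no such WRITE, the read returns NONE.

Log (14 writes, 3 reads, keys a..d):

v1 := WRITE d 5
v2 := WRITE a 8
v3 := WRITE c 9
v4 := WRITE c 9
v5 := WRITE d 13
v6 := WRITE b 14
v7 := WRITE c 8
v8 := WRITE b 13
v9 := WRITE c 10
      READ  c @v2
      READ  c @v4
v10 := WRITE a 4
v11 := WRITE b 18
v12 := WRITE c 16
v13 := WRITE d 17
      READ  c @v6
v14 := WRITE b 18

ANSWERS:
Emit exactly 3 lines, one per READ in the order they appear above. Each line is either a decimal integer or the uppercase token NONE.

Answer: NONE
9
9

Derivation:
v1: WRITE d=5  (d history now [(1, 5)])
v2: WRITE a=8  (a history now [(2, 8)])
v3: WRITE c=9  (c history now [(3, 9)])
v4: WRITE c=9  (c history now [(3, 9), (4, 9)])
v5: WRITE d=13  (d history now [(1, 5), (5, 13)])
v6: WRITE b=14  (b history now [(6, 14)])
v7: WRITE c=8  (c history now [(3, 9), (4, 9), (7, 8)])
v8: WRITE b=13  (b history now [(6, 14), (8, 13)])
v9: WRITE c=10  (c history now [(3, 9), (4, 9), (7, 8), (9, 10)])
READ c @v2: history=[(3, 9), (4, 9), (7, 8), (9, 10)] -> no version <= 2 -> NONE
READ c @v4: history=[(3, 9), (4, 9), (7, 8), (9, 10)] -> pick v4 -> 9
v10: WRITE a=4  (a history now [(2, 8), (10, 4)])
v11: WRITE b=18  (b history now [(6, 14), (8, 13), (11, 18)])
v12: WRITE c=16  (c history now [(3, 9), (4, 9), (7, 8), (9, 10), (12, 16)])
v13: WRITE d=17  (d history now [(1, 5), (5, 13), (13, 17)])
READ c @v6: history=[(3, 9), (4, 9), (7, 8), (9, 10), (12, 16)] -> pick v4 -> 9
v14: WRITE b=18  (b history now [(6, 14), (8, 13), (11, 18), (14, 18)])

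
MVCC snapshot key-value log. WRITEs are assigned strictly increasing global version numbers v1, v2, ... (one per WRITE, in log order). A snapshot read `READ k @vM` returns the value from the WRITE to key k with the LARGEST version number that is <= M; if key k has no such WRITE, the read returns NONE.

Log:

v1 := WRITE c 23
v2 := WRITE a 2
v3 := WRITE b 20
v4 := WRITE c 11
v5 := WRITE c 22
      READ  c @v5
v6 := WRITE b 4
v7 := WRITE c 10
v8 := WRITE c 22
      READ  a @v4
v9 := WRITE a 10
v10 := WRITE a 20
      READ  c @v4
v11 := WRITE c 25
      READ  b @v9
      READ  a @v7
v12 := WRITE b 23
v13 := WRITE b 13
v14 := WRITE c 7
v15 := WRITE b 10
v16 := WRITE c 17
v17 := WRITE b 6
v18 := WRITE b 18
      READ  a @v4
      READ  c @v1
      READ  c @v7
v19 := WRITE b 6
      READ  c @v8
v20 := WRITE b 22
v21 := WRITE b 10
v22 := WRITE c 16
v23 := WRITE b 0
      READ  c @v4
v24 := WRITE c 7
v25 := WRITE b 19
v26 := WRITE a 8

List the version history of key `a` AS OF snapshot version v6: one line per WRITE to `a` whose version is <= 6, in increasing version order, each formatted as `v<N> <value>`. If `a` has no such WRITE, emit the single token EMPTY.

Scan writes for key=a with version <= 6:
  v1 WRITE c 23 -> skip
  v2 WRITE a 2 -> keep
  v3 WRITE b 20 -> skip
  v4 WRITE c 11 -> skip
  v5 WRITE c 22 -> skip
  v6 WRITE b 4 -> skip
  v7 WRITE c 10 -> skip
  v8 WRITE c 22 -> skip
  v9 WRITE a 10 -> drop (> snap)
  v10 WRITE a 20 -> drop (> snap)
  v11 WRITE c 25 -> skip
  v12 WRITE b 23 -> skip
  v13 WRITE b 13 -> skip
  v14 WRITE c 7 -> skip
  v15 WRITE b 10 -> skip
  v16 WRITE c 17 -> skip
  v17 WRITE b 6 -> skip
  v18 WRITE b 18 -> skip
  v19 WRITE b 6 -> skip
  v20 WRITE b 22 -> skip
  v21 WRITE b 10 -> skip
  v22 WRITE c 16 -> skip
  v23 WRITE b 0 -> skip
  v24 WRITE c 7 -> skip
  v25 WRITE b 19 -> skip
  v26 WRITE a 8 -> drop (> snap)
Collected: [(2, 2)]

Answer: v2 2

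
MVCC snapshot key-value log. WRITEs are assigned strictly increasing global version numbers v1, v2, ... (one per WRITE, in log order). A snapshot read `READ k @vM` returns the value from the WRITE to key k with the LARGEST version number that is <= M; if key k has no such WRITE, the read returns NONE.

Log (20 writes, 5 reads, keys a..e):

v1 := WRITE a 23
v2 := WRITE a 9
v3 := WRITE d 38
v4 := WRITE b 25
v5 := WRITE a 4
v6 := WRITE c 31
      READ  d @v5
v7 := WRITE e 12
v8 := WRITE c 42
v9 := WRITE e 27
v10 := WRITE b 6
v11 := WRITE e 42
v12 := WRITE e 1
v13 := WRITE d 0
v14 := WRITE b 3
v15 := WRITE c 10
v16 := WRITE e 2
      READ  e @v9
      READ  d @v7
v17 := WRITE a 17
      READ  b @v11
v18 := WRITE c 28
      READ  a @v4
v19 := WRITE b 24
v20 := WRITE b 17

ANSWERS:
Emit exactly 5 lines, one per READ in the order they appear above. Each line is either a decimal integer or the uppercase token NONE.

Answer: 38
27
38
6
9

Derivation:
v1: WRITE a=23  (a history now [(1, 23)])
v2: WRITE a=9  (a history now [(1, 23), (2, 9)])
v3: WRITE d=38  (d history now [(3, 38)])
v4: WRITE b=25  (b history now [(4, 25)])
v5: WRITE a=4  (a history now [(1, 23), (2, 9), (5, 4)])
v6: WRITE c=31  (c history now [(6, 31)])
READ d @v5: history=[(3, 38)] -> pick v3 -> 38
v7: WRITE e=12  (e history now [(7, 12)])
v8: WRITE c=42  (c history now [(6, 31), (8, 42)])
v9: WRITE e=27  (e history now [(7, 12), (9, 27)])
v10: WRITE b=6  (b history now [(4, 25), (10, 6)])
v11: WRITE e=42  (e history now [(7, 12), (9, 27), (11, 42)])
v12: WRITE e=1  (e history now [(7, 12), (9, 27), (11, 42), (12, 1)])
v13: WRITE d=0  (d history now [(3, 38), (13, 0)])
v14: WRITE b=3  (b history now [(4, 25), (10, 6), (14, 3)])
v15: WRITE c=10  (c history now [(6, 31), (8, 42), (15, 10)])
v16: WRITE e=2  (e history now [(7, 12), (9, 27), (11, 42), (12, 1), (16, 2)])
READ e @v9: history=[(7, 12), (9, 27), (11, 42), (12, 1), (16, 2)] -> pick v9 -> 27
READ d @v7: history=[(3, 38), (13, 0)] -> pick v3 -> 38
v17: WRITE a=17  (a history now [(1, 23), (2, 9), (5, 4), (17, 17)])
READ b @v11: history=[(4, 25), (10, 6), (14, 3)] -> pick v10 -> 6
v18: WRITE c=28  (c history now [(6, 31), (8, 42), (15, 10), (18, 28)])
READ a @v4: history=[(1, 23), (2, 9), (5, 4), (17, 17)] -> pick v2 -> 9
v19: WRITE b=24  (b history now [(4, 25), (10, 6), (14, 3), (19, 24)])
v20: WRITE b=17  (b history now [(4, 25), (10, 6), (14, 3), (19, 24), (20, 17)])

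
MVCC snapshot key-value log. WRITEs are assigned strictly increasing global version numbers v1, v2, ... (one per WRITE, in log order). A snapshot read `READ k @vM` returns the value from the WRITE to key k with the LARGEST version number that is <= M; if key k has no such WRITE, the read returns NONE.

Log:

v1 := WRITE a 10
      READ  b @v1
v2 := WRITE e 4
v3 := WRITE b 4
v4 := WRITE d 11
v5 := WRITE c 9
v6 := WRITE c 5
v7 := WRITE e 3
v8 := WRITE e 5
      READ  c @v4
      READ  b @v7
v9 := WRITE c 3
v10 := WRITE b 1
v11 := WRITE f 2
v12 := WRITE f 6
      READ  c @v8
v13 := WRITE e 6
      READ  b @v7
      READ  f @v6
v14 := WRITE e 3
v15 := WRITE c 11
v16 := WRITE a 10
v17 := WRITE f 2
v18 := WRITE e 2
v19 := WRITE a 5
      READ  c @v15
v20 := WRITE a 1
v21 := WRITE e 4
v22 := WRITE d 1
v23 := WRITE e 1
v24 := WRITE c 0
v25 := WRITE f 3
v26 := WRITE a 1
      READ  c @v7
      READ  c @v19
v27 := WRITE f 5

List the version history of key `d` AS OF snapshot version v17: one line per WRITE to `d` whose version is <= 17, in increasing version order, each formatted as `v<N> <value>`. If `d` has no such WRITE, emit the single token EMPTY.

Scan writes for key=d with version <= 17:
  v1 WRITE a 10 -> skip
  v2 WRITE e 4 -> skip
  v3 WRITE b 4 -> skip
  v4 WRITE d 11 -> keep
  v5 WRITE c 9 -> skip
  v6 WRITE c 5 -> skip
  v7 WRITE e 3 -> skip
  v8 WRITE e 5 -> skip
  v9 WRITE c 3 -> skip
  v10 WRITE b 1 -> skip
  v11 WRITE f 2 -> skip
  v12 WRITE f 6 -> skip
  v13 WRITE e 6 -> skip
  v14 WRITE e 3 -> skip
  v15 WRITE c 11 -> skip
  v16 WRITE a 10 -> skip
  v17 WRITE f 2 -> skip
  v18 WRITE e 2 -> skip
  v19 WRITE a 5 -> skip
  v20 WRITE a 1 -> skip
  v21 WRITE e 4 -> skip
  v22 WRITE d 1 -> drop (> snap)
  v23 WRITE e 1 -> skip
  v24 WRITE c 0 -> skip
  v25 WRITE f 3 -> skip
  v26 WRITE a 1 -> skip
  v27 WRITE f 5 -> skip
Collected: [(4, 11)]

Answer: v4 11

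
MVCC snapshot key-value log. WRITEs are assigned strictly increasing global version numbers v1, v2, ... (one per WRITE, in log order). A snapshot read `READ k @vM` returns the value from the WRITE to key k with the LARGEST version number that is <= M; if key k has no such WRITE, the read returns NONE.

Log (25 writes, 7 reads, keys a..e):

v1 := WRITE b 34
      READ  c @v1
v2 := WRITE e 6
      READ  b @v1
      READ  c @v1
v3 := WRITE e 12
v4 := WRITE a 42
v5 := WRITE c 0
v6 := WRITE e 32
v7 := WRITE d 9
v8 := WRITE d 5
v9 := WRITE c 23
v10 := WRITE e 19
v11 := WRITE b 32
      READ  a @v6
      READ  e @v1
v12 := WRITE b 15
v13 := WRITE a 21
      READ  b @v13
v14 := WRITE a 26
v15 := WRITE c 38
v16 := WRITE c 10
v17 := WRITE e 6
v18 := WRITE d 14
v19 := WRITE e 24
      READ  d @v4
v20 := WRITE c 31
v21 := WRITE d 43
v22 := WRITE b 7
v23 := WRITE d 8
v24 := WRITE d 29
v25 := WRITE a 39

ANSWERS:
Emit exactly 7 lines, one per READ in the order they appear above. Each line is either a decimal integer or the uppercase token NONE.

v1: WRITE b=34  (b history now [(1, 34)])
READ c @v1: history=[] -> no version <= 1 -> NONE
v2: WRITE e=6  (e history now [(2, 6)])
READ b @v1: history=[(1, 34)] -> pick v1 -> 34
READ c @v1: history=[] -> no version <= 1 -> NONE
v3: WRITE e=12  (e history now [(2, 6), (3, 12)])
v4: WRITE a=42  (a history now [(4, 42)])
v5: WRITE c=0  (c history now [(5, 0)])
v6: WRITE e=32  (e history now [(2, 6), (3, 12), (6, 32)])
v7: WRITE d=9  (d history now [(7, 9)])
v8: WRITE d=5  (d history now [(7, 9), (8, 5)])
v9: WRITE c=23  (c history now [(5, 0), (9, 23)])
v10: WRITE e=19  (e history now [(2, 6), (3, 12), (6, 32), (10, 19)])
v11: WRITE b=32  (b history now [(1, 34), (11, 32)])
READ a @v6: history=[(4, 42)] -> pick v4 -> 42
READ e @v1: history=[(2, 6), (3, 12), (6, 32), (10, 19)] -> no version <= 1 -> NONE
v12: WRITE b=15  (b history now [(1, 34), (11, 32), (12, 15)])
v13: WRITE a=21  (a history now [(4, 42), (13, 21)])
READ b @v13: history=[(1, 34), (11, 32), (12, 15)] -> pick v12 -> 15
v14: WRITE a=26  (a history now [(4, 42), (13, 21), (14, 26)])
v15: WRITE c=38  (c history now [(5, 0), (9, 23), (15, 38)])
v16: WRITE c=10  (c history now [(5, 0), (9, 23), (15, 38), (16, 10)])
v17: WRITE e=6  (e history now [(2, 6), (3, 12), (6, 32), (10, 19), (17, 6)])
v18: WRITE d=14  (d history now [(7, 9), (8, 5), (18, 14)])
v19: WRITE e=24  (e history now [(2, 6), (3, 12), (6, 32), (10, 19), (17, 6), (19, 24)])
READ d @v4: history=[(7, 9), (8, 5), (18, 14)] -> no version <= 4 -> NONE
v20: WRITE c=31  (c history now [(5, 0), (9, 23), (15, 38), (16, 10), (20, 31)])
v21: WRITE d=43  (d history now [(7, 9), (8, 5), (18, 14), (21, 43)])
v22: WRITE b=7  (b history now [(1, 34), (11, 32), (12, 15), (22, 7)])
v23: WRITE d=8  (d history now [(7, 9), (8, 5), (18, 14), (21, 43), (23, 8)])
v24: WRITE d=29  (d history now [(7, 9), (8, 5), (18, 14), (21, 43), (23, 8), (24, 29)])
v25: WRITE a=39  (a history now [(4, 42), (13, 21), (14, 26), (25, 39)])

Answer: NONE
34
NONE
42
NONE
15
NONE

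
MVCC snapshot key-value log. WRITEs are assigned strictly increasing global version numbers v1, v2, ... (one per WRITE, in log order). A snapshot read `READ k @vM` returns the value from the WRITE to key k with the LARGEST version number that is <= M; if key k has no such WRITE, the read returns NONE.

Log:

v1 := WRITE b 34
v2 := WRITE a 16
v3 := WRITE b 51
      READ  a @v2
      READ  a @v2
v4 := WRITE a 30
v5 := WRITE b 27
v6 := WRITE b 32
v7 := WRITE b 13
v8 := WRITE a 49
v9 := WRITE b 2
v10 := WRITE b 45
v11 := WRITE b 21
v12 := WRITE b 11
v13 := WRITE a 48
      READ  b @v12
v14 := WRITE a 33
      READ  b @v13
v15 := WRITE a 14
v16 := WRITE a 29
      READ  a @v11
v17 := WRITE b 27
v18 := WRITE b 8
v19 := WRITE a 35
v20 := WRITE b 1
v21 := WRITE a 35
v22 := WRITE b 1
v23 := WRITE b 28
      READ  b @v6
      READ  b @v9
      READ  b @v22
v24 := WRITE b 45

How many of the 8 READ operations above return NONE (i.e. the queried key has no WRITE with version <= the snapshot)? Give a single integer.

v1: WRITE b=34  (b history now [(1, 34)])
v2: WRITE a=16  (a history now [(2, 16)])
v3: WRITE b=51  (b history now [(1, 34), (3, 51)])
READ a @v2: history=[(2, 16)] -> pick v2 -> 16
READ a @v2: history=[(2, 16)] -> pick v2 -> 16
v4: WRITE a=30  (a history now [(2, 16), (4, 30)])
v5: WRITE b=27  (b history now [(1, 34), (3, 51), (5, 27)])
v6: WRITE b=32  (b history now [(1, 34), (3, 51), (5, 27), (6, 32)])
v7: WRITE b=13  (b history now [(1, 34), (3, 51), (5, 27), (6, 32), (7, 13)])
v8: WRITE a=49  (a history now [(2, 16), (4, 30), (8, 49)])
v9: WRITE b=2  (b history now [(1, 34), (3, 51), (5, 27), (6, 32), (7, 13), (9, 2)])
v10: WRITE b=45  (b history now [(1, 34), (3, 51), (5, 27), (6, 32), (7, 13), (9, 2), (10, 45)])
v11: WRITE b=21  (b history now [(1, 34), (3, 51), (5, 27), (6, 32), (7, 13), (9, 2), (10, 45), (11, 21)])
v12: WRITE b=11  (b history now [(1, 34), (3, 51), (5, 27), (6, 32), (7, 13), (9, 2), (10, 45), (11, 21), (12, 11)])
v13: WRITE a=48  (a history now [(2, 16), (4, 30), (8, 49), (13, 48)])
READ b @v12: history=[(1, 34), (3, 51), (5, 27), (6, 32), (7, 13), (9, 2), (10, 45), (11, 21), (12, 11)] -> pick v12 -> 11
v14: WRITE a=33  (a history now [(2, 16), (4, 30), (8, 49), (13, 48), (14, 33)])
READ b @v13: history=[(1, 34), (3, 51), (5, 27), (6, 32), (7, 13), (9, 2), (10, 45), (11, 21), (12, 11)] -> pick v12 -> 11
v15: WRITE a=14  (a history now [(2, 16), (4, 30), (8, 49), (13, 48), (14, 33), (15, 14)])
v16: WRITE a=29  (a history now [(2, 16), (4, 30), (8, 49), (13, 48), (14, 33), (15, 14), (16, 29)])
READ a @v11: history=[(2, 16), (4, 30), (8, 49), (13, 48), (14, 33), (15, 14), (16, 29)] -> pick v8 -> 49
v17: WRITE b=27  (b history now [(1, 34), (3, 51), (5, 27), (6, 32), (7, 13), (9, 2), (10, 45), (11, 21), (12, 11), (17, 27)])
v18: WRITE b=8  (b history now [(1, 34), (3, 51), (5, 27), (6, 32), (7, 13), (9, 2), (10, 45), (11, 21), (12, 11), (17, 27), (18, 8)])
v19: WRITE a=35  (a history now [(2, 16), (4, 30), (8, 49), (13, 48), (14, 33), (15, 14), (16, 29), (19, 35)])
v20: WRITE b=1  (b history now [(1, 34), (3, 51), (5, 27), (6, 32), (7, 13), (9, 2), (10, 45), (11, 21), (12, 11), (17, 27), (18, 8), (20, 1)])
v21: WRITE a=35  (a history now [(2, 16), (4, 30), (8, 49), (13, 48), (14, 33), (15, 14), (16, 29), (19, 35), (21, 35)])
v22: WRITE b=1  (b history now [(1, 34), (3, 51), (5, 27), (6, 32), (7, 13), (9, 2), (10, 45), (11, 21), (12, 11), (17, 27), (18, 8), (20, 1), (22, 1)])
v23: WRITE b=28  (b history now [(1, 34), (3, 51), (5, 27), (6, 32), (7, 13), (9, 2), (10, 45), (11, 21), (12, 11), (17, 27), (18, 8), (20, 1), (22, 1), (23, 28)])
READ b @v6: history=[(1, 34), (3, 51), (5, 27), (6, 32), (7, 13), (9, 2), (10, 45), (11, 21), (12, 11), (17, 27), (18, 8), (20, 1), (22, 1), (23, 28)] -> pick v6 -> 32
READ b @v9: history=[(1, 34), (3, 51), (5, 27), (6, 32), (7, 13), (9, 2), (10, 45), (11, 21), (12, 11), (17, 27), (18, 8), (20, 1), (22, 1), (23, 28)] -> pick v9 -> 2
READ b @v22: history=[(1, 34), (3, 51), (5, 27), (6, 32), (7, 13), (9, 2), (10, 45), (11, 21), (12, 11), (17, 27), (18, 8), (20, 1), (22, 1), (23, 28)] -> pick v22 -> 1
v24: WRITE b=45  (b history now [(1, 34), (3, 51), (5, 27), (6, 32), (7, 13), (9, 2), (10, 45), (11, 21), (12, 11), (17, 27), (18, 8), (20, 1), (22, 1), (23, 28), (24, 45)])
Read results in order: ['16', '16', '11', '11', '49', '32', '2', '1']
NONE count = 0

Answer: 0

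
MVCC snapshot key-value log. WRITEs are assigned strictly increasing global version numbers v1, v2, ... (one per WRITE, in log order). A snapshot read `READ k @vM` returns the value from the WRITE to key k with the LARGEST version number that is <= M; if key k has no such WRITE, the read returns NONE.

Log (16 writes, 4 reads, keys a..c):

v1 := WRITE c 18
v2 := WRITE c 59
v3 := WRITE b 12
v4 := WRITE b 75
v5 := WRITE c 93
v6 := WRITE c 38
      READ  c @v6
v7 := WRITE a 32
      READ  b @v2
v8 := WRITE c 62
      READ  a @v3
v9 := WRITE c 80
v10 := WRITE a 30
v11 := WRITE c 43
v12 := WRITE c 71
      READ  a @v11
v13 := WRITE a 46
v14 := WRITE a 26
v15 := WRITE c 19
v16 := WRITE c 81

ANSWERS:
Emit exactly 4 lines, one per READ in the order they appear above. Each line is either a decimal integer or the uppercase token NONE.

Answer: 38
NONE
NONE
30

Derivation:
v1: WRITE c=18  (c history now [(1, 18)])
v2: WRITE c=59  (c history now [(1, 18), (2, 59)])
v3: WRITE b=12  (b history now [(3, 12)])
v4: WRITE b=75  (b history now [(3, 12), (4, 75)])
v5: WRITE c=93  (c history now [(1, 18), (2, 59), (5, 93)])
v6: WRITE c=38  (c history now [(1, 18), (2, 59), (5, 93), (6, 38)])
READ c @v6: history=[(1, 18), (2, 59), (5, 93), (6, 38)] -> pick v6 -> 38
v7: WRITE a=32  (a history now [(7, 32)])
READ b @v2: history=[(3, 12), (4, 75)] -> no version <= 2 -> NONE
v8: WRITE c=62  (c history now [(1, 18), (2, 59), (5, 93), (6, 38), (8, 62)])
READ a @v3: history=[(7, 32)] -> no version <= 3 -> NONE
v9: WRITE c=80  (c history now [(1, 18), (2, 59), (5, 93), (6, 38), (8, 62), (9, 80)])
v10: WRITE a=30  (a history now [(7, 32), (10, 30)])
v11: WRITE c=43  (c history now [(1, 18), (2, 59), (5, 93), (6, 38), (8, 62), (9, 80), (11, 43)])
v12: WRITE c=71  (c history now [(1, 18), (2, 59), (5, 93), (6, 38), (8, 62), (9, 80), (11, 43), (12, 71)])
READ a @v11: history=[(7, 32), (10, 30)] -> pick v10 -> 30
v13: WRITE a=46  (a history now [(7, 32), (10, 30), (13, 46)])
v14: WRITE a=26  (a history now [(7, 32), (10, 30), (13, 46), (14, 26)])
v15: WRITE c=19  (c history now [(1, 18), (2, 59), (5, 93), (6, 38), (8, 62), (9, 80), (11, 43), (12, 71), (15, 19)])
v16: WRITE c=81  (c history now [(1, 18), (2, 59), (5, 93), (6, 38), (8, 62), (9, 80), (11, 43), (12, 71), (15, 19), (16, 81)])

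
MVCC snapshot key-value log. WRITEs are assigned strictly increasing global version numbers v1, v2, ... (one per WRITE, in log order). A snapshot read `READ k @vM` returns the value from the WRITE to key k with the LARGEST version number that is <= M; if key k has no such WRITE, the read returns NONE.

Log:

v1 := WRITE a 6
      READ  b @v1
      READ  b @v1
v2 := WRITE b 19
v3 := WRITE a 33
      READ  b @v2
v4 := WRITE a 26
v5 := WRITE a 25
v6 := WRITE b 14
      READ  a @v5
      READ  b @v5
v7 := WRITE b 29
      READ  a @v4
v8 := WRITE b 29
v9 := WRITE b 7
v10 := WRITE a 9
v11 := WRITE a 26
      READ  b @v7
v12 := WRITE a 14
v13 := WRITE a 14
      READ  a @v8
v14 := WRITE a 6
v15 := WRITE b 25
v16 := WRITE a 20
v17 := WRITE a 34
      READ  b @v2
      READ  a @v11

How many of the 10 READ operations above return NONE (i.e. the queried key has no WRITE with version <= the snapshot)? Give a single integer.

v1: WRITE a=6  (a history now [(1, 6)])
READ b @v1: history=[] -> no version <= 1 -> NONE
READ b @v1: history=[] -> no version <= 1 -> NONE
v2: WRITE b=19  (b history now [(2, 19)])
v3: WRITE a=33  (a history now [(1, 6), (3, 33)])
READ b @v2: history=[(2, 19)] -> pick v2 -> 19
v4: WRITE a=26  (a history now [(1, 6), (3, 33), (4, 26)])
v5: WRITE a=25  (a history now [(1, 6), (3, 33), (4, 26), (5, 25)])
v6: WRITE b=14  (b history now [(2, 19), (6, 14)])
READ a @v5: history=[(1, 6), (3, 33), (4, 26), (5, 25)] -> pick v5 -> 25
READ b @v5: history=[(2, 19), (6, 14)] -> pick v2 -> 19
v7: WRITE b=29  (b history now [(2, 19), (6, 14), (7, 29)])
READ a @v4: history=[(1, 6), (3, 33), (4, 26), (5, 25)] -> pick v4 -> 26
v8: WRITE b=29  (b history now [(2, 19), (6, 14), (7, 29), (8, 29)])
v9: WRITE b=7  (b history now [(2, 19), (6, 14), (7, 29), (8, 29), (9, 7)])
v10: WRITE a=9  (a history now [(1, 6), (3, 33), (4, 26), (5, 25), (10, 9)])
v11: WRITE a=26  (a history now [(1, 6), (3, 33), (4, 26), (5, 25), (10, 9), (11, 26)])
READ b @v7: history=[(2, 19), (6, 14), (7, 29), (8, 29), (9, 7)] -> pick v7 -> 29
v12: WRITE a=14  (a history now [(1, 6), (3, 33), (4, 26), (5, 25), (10, 9), (11, 26), (12, 14)])
v13: WRITE a=14  (a history now [(1, 6), (3, 33), (4, 26), (5, 25), (10, 9), (11, 26), (12, 14), (13, 14)])
READ a @v8: history=[(1, 6), (3, 33), (4, 26), (5, 25), (10, 9), (11, 26), (12, 14), (13, 14)] -> pick v5 -> 25
v14: WRITE a=6  (a history now [(1, 6), (3, 33), (4, 26), (5, 25), (10, 9), (11, 26), (12, 14), (13, 14), (14, 6)])
v15: WRITE b=25  (b history now [(2, 19), (6, 14), (7, 29), (8, 29), (9, 7), (15, 25)])
v16: WRITE a=20  (a history now [(1, 6), (3, 33), (4, 26), (5, 25), (10, 9), (11, 26), (12, 14), (13, 14), (14, 6), (16, 20)])
v17: WRITE a=34  (a history now [(1, 6), (3, 33), (4, 26), (5, 25), (10, 9), (11, 26), (12, 14), (13, 14), (14, 6), (16, 20), (17, 34)])
READ b @v2: history=[(2, 19), (6, 14), (7, 29), (8, 29), (9, 7), (15, 25)] -> pick v2 -> 19
READ a @v11: history=[(1, 6), (3, 33), (4, 26), (5, 25), (10, 9), (11, 26), (12, 14), (13, 14), (14, 6), (16, 20), (17, 34)] -> pick v11 -> 26
Read results in order: ['NONE', 'NONE', '19', '25', '19', '26', '29', '25', '19', '26']
NONE count = 2

Answer: 2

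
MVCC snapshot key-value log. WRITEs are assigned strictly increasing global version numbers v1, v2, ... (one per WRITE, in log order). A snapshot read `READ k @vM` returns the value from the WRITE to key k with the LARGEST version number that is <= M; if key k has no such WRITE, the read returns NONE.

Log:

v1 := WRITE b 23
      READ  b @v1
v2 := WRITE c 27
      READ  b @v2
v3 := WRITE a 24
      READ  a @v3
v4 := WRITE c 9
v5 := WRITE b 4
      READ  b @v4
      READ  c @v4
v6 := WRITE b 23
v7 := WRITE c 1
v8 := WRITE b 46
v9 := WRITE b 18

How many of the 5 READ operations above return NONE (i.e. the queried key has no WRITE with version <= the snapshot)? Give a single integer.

v1: WRITE b=23  (b history now [(1, 23)])
READ b @v1: history=[(1, 23)] -> pick v1 -> 23
v2: WRITE c=27  (c history now [(2, 27)])
READ b @v2: history=[(1, 23)] -> pick v1 -> 23
v3: WRITE a=24  (a history now [(3, 24)])
READ a @v3: history=[(3, 24)] -> pick v3 -> 24
v4: WRITE c=9  (c history now [(2, 27), (4, 9)])
v5: WRITE b=4  (b history now [(1, 23), (5, 4)])
READ b @v4: history=[(1, 23), (5, 4)] -> pick v1 -> 23
READ c @v4: history=[(2, 27), (4, 9)] -> pick v4 -> 9
v6: WRITE b=23  (b history now [(1, 23), (5, 4), (6, 23)])
v7: WRITE c=1  (c history now [(2, 27), (4, 9), (7, 1)])
v8: WRITE b=46  (b history now [(1, 23), (5, 4), (6, 23), (8, 46)])
v9: WRITE b=18  (b history now [(1, 23), (5, 4), (6, 23), (8, 46), (9, 18)])
Read results in order: ['23', '23', '24', '23', '9']
NONE count = 0

Answer: 0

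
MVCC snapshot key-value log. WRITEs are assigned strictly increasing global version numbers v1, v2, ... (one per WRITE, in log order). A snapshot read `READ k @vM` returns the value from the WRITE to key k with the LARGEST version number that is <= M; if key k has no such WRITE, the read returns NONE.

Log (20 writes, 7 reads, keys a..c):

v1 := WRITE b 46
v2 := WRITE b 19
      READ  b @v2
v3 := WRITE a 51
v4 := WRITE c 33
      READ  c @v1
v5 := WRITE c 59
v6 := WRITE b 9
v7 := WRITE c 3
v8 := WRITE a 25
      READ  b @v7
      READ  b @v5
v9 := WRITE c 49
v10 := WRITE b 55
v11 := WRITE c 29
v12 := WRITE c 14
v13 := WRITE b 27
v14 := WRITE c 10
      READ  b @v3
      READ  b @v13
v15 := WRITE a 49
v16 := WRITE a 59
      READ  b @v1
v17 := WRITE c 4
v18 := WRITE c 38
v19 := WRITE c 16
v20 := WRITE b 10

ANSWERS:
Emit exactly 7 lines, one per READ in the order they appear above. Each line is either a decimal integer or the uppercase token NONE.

Answer: 19
NONE
9
19
19
27
46

Derivation:
v1: WRITE b=46  (b history now [(1, 46)])
v2: WRITE b=19  (b history now [(1, 46), (2, 19)])
READ b @v2: history=[(1, 46), (2, 19)] -> pick v2 -> 19
v3: WRITE a=51  (a history now [(3, 51)])
v4: WRITE c=33  (c history now [(4, 33)])
READ c @v1: history=[(4, 33)] -> no version <= 1 -> NONE
v5: WRITE c=59  (c history now [(4, 33), (5, 59)])
v6: WRITE b=9  (b history now [(1, 46), (2, 19), (6, 9)])
v7: WRITE c=3  (c history now [(4, 33), (5, 59), (7, 3)])
v8: WRITE a=25  (a history now [(3, 51), (8, 25)])
READ b @v7: history=[(1, 46), (2, 19), (6, 9)] -> pick v6 -> 9
READ b @v5: history=[(1, 46), (2, 19), (6, 9)] -> pick v2 -> 19
v9: WRITE c=49  (c history now [(4, 33), (5, 59), (7, 3), (9, 49)])
v10: WRITE b=55  (b history now [(1, 46), (2, 19), (6, 9), (10, 55)])
v11: WRITE c=29  (c history now [(4, 33), (5, 59), (7, 3), (9, 49), (11, 29)])
v12: WRITE c=14  (c history now [(4, 33), (5, 59), (7, 3), (9, 49), (11, 29), (12, 14)])
v13: WRITE b=27  (b history now [(1, 46), (2, 19), (6, 9), (10, 55), (13, 27)])
v14: WRITE c=10  (c history now [(4, 33), (5, 59), (7, 3), (9, 49), (11, 29), (12, 14), (14, 10)])
READ b @v3: history=[(1, 46), (2, 19), (6, 9), (10, 55), (13, 27)] -> pick v2 -> 19
READ b @v13: history=[(1, 46), (2, 19), (6, 9), (10, 55), (13, 27)] -> pick v13 -> 27
v15: WRITE a=49  (a history now [(3, 51), (8, 25), (15, 49)])
v16: WRITE a=59  (a history now [(3, 51), (8, 25), (15, 49), (16, 59)])
READ b @v1: history=[(1, 46), (2, 19), (6, 9), (10, 55), (13, 27)] -> pick v1 -> 46
v17: WRITE c=4  (c history now [(4, 33), (5, 59), (7, 3), (9, 49), (11, 29), (12, 14), (14, 10), (17, 4)])
v18: WRITE c=38  (c history now [(4, 33), (5, 59), (7, 3), (9, 49), (11, 29), (12, 14), (14, 10), (17, 4), (18, 38)])
v19: WRITE c=16  (c history now [(4, 33), (5, 59), (7, 3), (9, 49), (11, 29), (12, 14), (14, 10), (17, 4), (18, 38), (19, 16)])
v20: WRITE b=10  (b history now [(1, 46), (2, 19), (6, 9), (10, 55), (13, 27), (20, 10)])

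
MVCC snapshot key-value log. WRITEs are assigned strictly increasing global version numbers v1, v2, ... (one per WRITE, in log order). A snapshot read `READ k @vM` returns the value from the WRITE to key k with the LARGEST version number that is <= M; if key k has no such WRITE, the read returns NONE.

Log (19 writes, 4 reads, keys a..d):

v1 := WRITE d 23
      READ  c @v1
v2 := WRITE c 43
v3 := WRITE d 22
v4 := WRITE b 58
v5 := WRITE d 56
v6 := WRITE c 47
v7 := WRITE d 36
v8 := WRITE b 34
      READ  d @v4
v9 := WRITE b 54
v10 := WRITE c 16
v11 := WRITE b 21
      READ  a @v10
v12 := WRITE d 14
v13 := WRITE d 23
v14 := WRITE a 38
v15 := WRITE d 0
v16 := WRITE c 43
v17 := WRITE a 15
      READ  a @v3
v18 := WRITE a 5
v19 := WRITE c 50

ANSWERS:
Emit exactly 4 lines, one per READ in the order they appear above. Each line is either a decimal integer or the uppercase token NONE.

v1: WRITE d=23  (d history now [(1, 23)])
READ c @v1: history=[] -> no version <= 1 -> NONE
v2: WRITE c=43  (c history now [(2, 43)])
v3: WRITE d=22  (d history now [(1, 23), (3, 22)])
v4: WRITE b=58  (b history now [(4, 58)])
v5: WRITE d=56  (d history now [(1, 23), (3, 22), (5, 56)])
v6: WRITE c=47  (c history now [(2, 43), (6, 47)])
v7: WRITE d=36  (d history now [(1, 23), (3, 22), (5, 56), (7, 36)])
v8: WRITE b=34  (b history now [(4, 58), (8, 34)])
READ d @v4: history=[(1, 23), (3, 22), (5, 56), (7, 36)] -> pick v3 -> 22
v9: WRITE b=54  (b history now [(4, 58), (8, 34), (9, 54)])
v10: WRITE c=16  (c history now [(2, 43), (6, 47), (10, 16)])
v11: WRITE b=21  (b history now [(4, 58), (8, 34), (9, 54), (11, 21)])
READ a @v10: history=[] -> no version <= 10 -> NONE
v12: WRITE d=14  (d history now [(1, 23), (3, 22), (5, 56), (7, 36), (12, 14)])
v13: WRITE d=23  (d history now [(1, 23), (3, 22), (5, 56), (7, 36), (12, 14), (13, 23)])
v14: WRITE a=38  (a history now [(14, 38)])
v15: WRITE d=0  (d history now [(1, 23), (3, 22), (5, 56), (7, 36), (12, 14), (13, 23), (15, 0)])
v16: WRITE c=43  (c history now [(2, 43), (6, 47), (10, 16), (16, 43)])
v17: WRITE a=15  (a history now [(14, 38), (17, 15)])
READ a @v3: history=[(14, 38), (17, 15)] -> no version <= 3 -> NONE
v18: WRITE a=5  (a history now [(14, 38), (17, 15), (18, 5)])
v19: WRITE c=50  (c history now [(2, 43), (6, 47), (10, 16), (16, 43), (19, 50)])

Answer: NONE
22
NONE
NONE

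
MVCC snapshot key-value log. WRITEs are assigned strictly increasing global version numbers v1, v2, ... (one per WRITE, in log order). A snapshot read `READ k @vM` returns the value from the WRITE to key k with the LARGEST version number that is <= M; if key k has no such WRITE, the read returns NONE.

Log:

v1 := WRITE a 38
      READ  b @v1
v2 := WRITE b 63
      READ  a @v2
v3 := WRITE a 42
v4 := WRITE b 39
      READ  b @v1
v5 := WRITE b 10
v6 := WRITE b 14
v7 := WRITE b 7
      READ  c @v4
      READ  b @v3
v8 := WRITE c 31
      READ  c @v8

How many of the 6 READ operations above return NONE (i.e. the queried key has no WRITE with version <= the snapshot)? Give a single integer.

Answer: 3

Derivation:
v1: WRITE a=38  (a history now [(1, 38)])
READ b @v1: history=[] -> no version <= 1 -> NONE
v2: WRITE b=63  (b history now [(2, 63)])
READ a @v2: history=[(1, 38)] -> pick v1 -> 38
v3: WRITE a=42  (a history now [(1, 38), (3, 42)])
v4: WRITE b=39  (b history now [(2, 63), (4, 39)])
READ b @v1: history=[(2, 63), (4, 39)] -> no version <= 1 -> NONE
v5: WRITE b=10  (b history now [(2, 63), (4, 39), (5, 10)])
v6: WRITE b=14  (b history now [(2, 63), (4, 39), (5, 10), (6, 14)])
v7: WRITE b=7  (b history now [(2, 63), (4, 39), (5, 10), (6, 14), (7, 7)])
READ c @v4: history=[] -> no version <= 4 -> NONE
READ b @v3: history=[(2, 63), (4, 39), (5, 10), (6, 14), (7, 7)] -> pick v2 -> 63
v8: WRITE c=31  (c history now [(8, 31)])
READ c @v8: history=[(8, 31)] -> pick v8 -> 31
Read results in order: ['NONE', '38', 'NONE', 'NONE', '63', '31']
NONE count = 3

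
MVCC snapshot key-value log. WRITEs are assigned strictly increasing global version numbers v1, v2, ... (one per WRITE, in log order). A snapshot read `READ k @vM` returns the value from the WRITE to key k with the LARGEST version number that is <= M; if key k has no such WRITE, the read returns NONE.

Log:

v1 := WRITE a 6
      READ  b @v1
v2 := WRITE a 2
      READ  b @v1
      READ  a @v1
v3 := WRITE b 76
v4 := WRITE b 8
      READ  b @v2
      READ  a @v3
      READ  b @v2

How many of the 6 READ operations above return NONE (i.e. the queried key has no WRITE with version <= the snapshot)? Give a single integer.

v1: WRITE a=6  (a history now [(1, 6)])
READ b @v1: history=[] -> no version <= 1 -> NONE
v2: WRITE a=2  (a history now [(1, 6), (2, 2)])
READ b @v1: history=[] -> no version <= 1 -> NONE
READ a @v1: history=[(1, 6), (2, 2)] -> pick v1 -> 6
v3: WRITE b=76  (b history now [(3, 76)])
v4: WRITE b=8  (b history now [(3, 76), (4, 8)])
READ b @v2: history=[(3, 76), (4, 8)] -> no version <= 2 -> NONE
READ a @v3: history=[(1, 6), (2, 2)] -> pick v2 -> 2
READ b @v2: history=[(3, 76), (4, 8)] -> no version <= 2 -> NONE
Read results in order: ['NONE', 'NONE', '6', 'NONE', '2', 'NONE']
NONE count = 4

Answer: 4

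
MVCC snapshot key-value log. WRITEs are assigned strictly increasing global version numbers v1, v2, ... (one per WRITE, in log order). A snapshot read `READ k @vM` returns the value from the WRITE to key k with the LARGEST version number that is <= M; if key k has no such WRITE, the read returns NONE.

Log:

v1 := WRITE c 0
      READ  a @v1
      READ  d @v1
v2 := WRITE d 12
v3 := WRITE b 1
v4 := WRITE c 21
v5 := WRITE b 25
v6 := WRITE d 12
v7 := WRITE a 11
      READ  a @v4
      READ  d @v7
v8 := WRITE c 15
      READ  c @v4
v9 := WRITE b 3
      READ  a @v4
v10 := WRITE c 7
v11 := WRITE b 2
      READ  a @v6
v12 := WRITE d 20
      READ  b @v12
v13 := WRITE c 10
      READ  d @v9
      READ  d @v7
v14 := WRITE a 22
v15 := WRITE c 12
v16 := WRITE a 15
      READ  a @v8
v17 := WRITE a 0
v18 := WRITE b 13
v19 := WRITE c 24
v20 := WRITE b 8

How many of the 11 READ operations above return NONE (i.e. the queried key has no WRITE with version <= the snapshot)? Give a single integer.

Answer: 5

Derivation:
v1: WRITE c=0  (c history now [(1, 0)])
READ a @v1: history=[] -> no version <= 1 -> NONE
READ d @v1: history=[] -> no version <= 1 -> NONE
v2: WRITE d=12  (d history now [(2, 12)])
v3: WRITE b=1  (b history now [(3, 1)])
v4: WRITE c=21  (c history now [(1, 0), (4, 21)])
v5: WRITE b=25  (b history now [(3, 1), (5, 25)])
v6: WRITE d=12  (d history now [(2, 12), (6, 12)])
v7: WRITE a=11  (a history now [(7, 11)])
READ a @v4: history=[(7, 11)] -> no version <= 4 -> NONE
READ d @v7: history=[(2, 12), (6, 12)] -> pick v6 -> 12
v8: WRITE c=15  (c history now [(1, 0), (4, 21), (8, 15)])
READ c @v4: history=[(1, 0), (4, 21), (8, 15)] -> pick v4 -> 21
v9: WRITE b=3  (b history now [(3, 1), (5, 25), (9, 3)])
READ a @v4: history=[(7, 11)] -> no version <= 4 -> NONE
v10: WRITE c=7  (c history now [(1, 0), (4, 21), (8, 15), (10, 7)])
v11: WRITE b=2  (b history now [(3, 1), (5, 25), (9, 3), (11, 2)])
READ a @v6: history=[(7, 11)] -> no version <= 6 -> NONE
v12: WRITE d=20  (d history now [(2, 12), (6, 12), (12, 20)])
READ b @v12: history=[(3, 1), (5, 25), (9, 3), (11, 2)] -> pick v11 -> 2
v13: WRITE c=10  (c history now [(1, 0), (4, 21), (8, 15), (10, 7), (13, 10)])
READ d @v9: history=[(2, 12), (6, 12), (12, 20)] -> pick v6 -> 12
READ d @v7: history=[(2, 12), (6, 12), (12, 20)] -> pick v6 -> 12
v14: WRITE a=22  (a history now [(7, 11), (14, 22)])
v15: WRITE c=12  (c history now [(1, 0), (4, 21), (8, 15), (10, 7), (13, 10), (15, 12)])
v16: WRITE a=15  (a history now [(7, 11), (14, 22), (16, 15)])
READ a @v8: history=[(7, 11), (14, 22), (16, 15)] -> pick v7 -> 11
v17: WRITE a=0  (a history now [(7, 11), (14, 22), (16, 15), (17, 0)])
v18: WRITE b=13  (b history now [(3, 1), (5, 25), (9, 3), (11, 2), (18, 13)])
v19: WRITE c=24  (c history now [(1, 0), (4, 21), (8, 15), (10, 7), (13, 10), (15, 12), (19, 24)])
v20: WRITE b=8  (b history now [(3, 1), (5, 25), (9, 3), (11, 2), (18, 13), (20, 8)])
Read results in order: ['NONE', 'NONE', 'NONE', '12', '21', 'NONE', 'NONE', '2', '12', '12', '11']
NONE count = 5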